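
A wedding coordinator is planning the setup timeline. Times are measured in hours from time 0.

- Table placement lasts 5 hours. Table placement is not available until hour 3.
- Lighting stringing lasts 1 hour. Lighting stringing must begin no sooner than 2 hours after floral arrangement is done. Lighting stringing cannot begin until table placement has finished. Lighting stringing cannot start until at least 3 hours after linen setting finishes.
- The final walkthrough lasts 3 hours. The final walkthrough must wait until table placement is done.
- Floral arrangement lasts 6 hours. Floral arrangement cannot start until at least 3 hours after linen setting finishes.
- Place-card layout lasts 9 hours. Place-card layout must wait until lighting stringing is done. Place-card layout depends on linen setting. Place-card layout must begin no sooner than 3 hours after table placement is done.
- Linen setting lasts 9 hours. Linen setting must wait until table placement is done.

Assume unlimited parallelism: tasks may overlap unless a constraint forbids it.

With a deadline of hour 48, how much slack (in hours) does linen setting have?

10

Table placement cannot begin until its own release at hour 3. It runs from hour 3 to 3 + 5 = hour 8.
After table placement (finishes hour 8), linen setting can start at hour 8 and finishes at hour 17.

Working backward from the deadline:
Place-card layout must finish by hour 48; it takes 9 hours, so it must start by 48 − 9 = hour 39.
Lighting stringing must finish before place-card layout (must start by hour 39). With a 1-hour duration, lighting stringing must start by 39 − 1 = hour 38.
Since lighting stringing (must start by hour 38, minus 2-hour gap → hour 36) depends on it, floral arrangement must finish by hour 36. Backing off its 6-hour duration gives a latest start of hour 30.
Linen setting must finish in time for floral arrangement (must start by hour 30, minus 3-hour gap → hour 27); lighting stringing (must start by hour 38, minus 3-hour gap → hour 35); place-card layout (must start by hour 39). The tightest is hour 27, so linen setting must start by 27 − 9 = hour 18.
So linen setting can start as early as hour 8 and as late as hour 18, giving 18 − 8 = 10 hours of slack.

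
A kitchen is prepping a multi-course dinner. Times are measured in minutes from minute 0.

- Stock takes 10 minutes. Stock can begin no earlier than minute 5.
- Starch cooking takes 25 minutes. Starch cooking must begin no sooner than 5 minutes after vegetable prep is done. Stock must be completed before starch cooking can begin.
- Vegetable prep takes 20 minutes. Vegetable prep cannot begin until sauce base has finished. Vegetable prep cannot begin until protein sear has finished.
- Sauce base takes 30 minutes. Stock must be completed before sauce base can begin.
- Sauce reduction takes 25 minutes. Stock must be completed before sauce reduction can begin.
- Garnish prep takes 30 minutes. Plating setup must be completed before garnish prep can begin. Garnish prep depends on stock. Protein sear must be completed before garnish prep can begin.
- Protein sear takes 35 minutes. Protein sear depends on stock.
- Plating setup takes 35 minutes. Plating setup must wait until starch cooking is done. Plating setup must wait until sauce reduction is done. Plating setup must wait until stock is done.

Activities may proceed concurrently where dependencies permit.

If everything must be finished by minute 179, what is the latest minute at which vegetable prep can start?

Garnish prep must finish by minute 179; it takes 30 minutes, so it must start by 179 − 30 = minute 149.
Since garnish prep (must start by minute 149) depends on it, plating setup must finish by minute 149. Backing off its 35-minute duration gives a latest start of minute 114.
Starch cooking has to be done before plating setup (must start by minute 114). That means finishing by minute 114, i.e. starting by 114 − 25 = minute 89.
Vegetable prep must finish before starch cooking (must start by minute 89, minus 5-minute gap → minute 84). With a 20-minute duration, vegetable prep must start by 84 − 20 = minute 64.

64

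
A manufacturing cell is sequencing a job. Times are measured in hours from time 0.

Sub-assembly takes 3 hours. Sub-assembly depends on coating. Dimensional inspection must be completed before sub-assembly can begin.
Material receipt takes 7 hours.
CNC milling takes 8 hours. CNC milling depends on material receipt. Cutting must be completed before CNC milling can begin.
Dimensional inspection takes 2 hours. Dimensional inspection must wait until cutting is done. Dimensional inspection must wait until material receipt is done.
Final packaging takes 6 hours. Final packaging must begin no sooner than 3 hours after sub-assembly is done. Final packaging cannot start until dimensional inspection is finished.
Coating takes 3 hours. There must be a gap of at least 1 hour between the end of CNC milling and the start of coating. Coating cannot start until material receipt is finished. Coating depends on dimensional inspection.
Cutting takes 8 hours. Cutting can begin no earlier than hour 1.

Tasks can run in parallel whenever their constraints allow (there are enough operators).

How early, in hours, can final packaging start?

27

Cutting waits on its own release at hour 1, so it starts at hour 1 and finishes at 1 + 8 = hour 9.
Material receipt can start immediately at hour 0; it finishes at hour 7.
Dimensional inspection has to wait for cutting (finishes hour 9); material receipt (finishes hour 7). The latest of these is hour 9, so dimensional inspection runs hour 9 to 9 + 2 = hour 11.
CNC milling has to wait for material receipt (finishes hour 7); cutting (finishes hour 9). The latest of these is hour 9, so CNC milling runs hour 9 to 9 + 8 = hour 17.
Coating has to wait for CNC milling (finishes hour 17, plus 1-hour gap → hour 18); material receipt (finishes hour 7); dimensional inspection (finishes hour 11). The latest of these is hour 18, so coating runs hour 18 to 18 + 3 = hour 21.
Sub-assembly cannot start until coating (finishes hour 21); dimensional inspection (finishes hour 11). The controlling bound is hour 21, so sub-assembly finishes at 21 + 3 = hour 24.
Final packaging waits on sub-assembly (finishes hour 24, plus 3-hour gap → hour 27); dimensional inspection (finishes hour 11). The latest of these is hour 27, which is the earliest final packaging can start.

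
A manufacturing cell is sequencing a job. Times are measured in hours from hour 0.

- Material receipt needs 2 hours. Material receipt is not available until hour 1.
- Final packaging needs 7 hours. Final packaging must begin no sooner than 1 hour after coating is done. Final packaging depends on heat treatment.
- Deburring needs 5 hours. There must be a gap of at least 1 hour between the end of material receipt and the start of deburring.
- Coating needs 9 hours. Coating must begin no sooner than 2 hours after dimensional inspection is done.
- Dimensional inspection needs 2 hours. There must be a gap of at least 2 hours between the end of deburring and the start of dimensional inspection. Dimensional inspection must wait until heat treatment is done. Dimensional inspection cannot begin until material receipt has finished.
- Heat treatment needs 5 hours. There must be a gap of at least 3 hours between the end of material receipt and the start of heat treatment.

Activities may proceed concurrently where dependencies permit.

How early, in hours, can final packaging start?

Material receipt cannot begin until its own release at hour 1. It runs from hour 1 to 1 + 2 = hour 3.
Heat treatment waits on material receipt (finishes hour 3, plus 3-hour gap → hour 6), so it starts at hour 6 and finishes at 6 + 5 = hour 11.
After material receipt (finishes hour 3, plus 1-hour gap → hour 4), deburring can start at hour 4 and finishes at hour 9.
Dimensional inspection cannot start until deburring (finishes hour 9, plus 2-hour gap → hour 11); heat treatment (finishes hour 11); material receipt (finishes hour 3). The controlling bound is hour 11, so dimensional inspection finishes at 11 + 2 = hour 13.
Coating waits on dimensional inspection (finishes hour 13, plus 2-hour gap → hour 15), so it starts at hour 15 and finishes at 15 + 9 = hour 24.
Final packaging waits on coating (finishes hour 24, plus 1-hour gap → hour 25); heat treatment (finishes hour 11). The latest of these is hour 25, which is the earliest final packaging can start.

25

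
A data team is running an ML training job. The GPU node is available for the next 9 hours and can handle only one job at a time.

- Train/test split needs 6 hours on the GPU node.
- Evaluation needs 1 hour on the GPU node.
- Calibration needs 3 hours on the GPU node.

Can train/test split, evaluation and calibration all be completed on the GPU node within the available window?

No

Running back to back, the jobs need 6 + 1 + 3 = 10 hours on the GPU node.
Since 10 > 9, they cannot all fit.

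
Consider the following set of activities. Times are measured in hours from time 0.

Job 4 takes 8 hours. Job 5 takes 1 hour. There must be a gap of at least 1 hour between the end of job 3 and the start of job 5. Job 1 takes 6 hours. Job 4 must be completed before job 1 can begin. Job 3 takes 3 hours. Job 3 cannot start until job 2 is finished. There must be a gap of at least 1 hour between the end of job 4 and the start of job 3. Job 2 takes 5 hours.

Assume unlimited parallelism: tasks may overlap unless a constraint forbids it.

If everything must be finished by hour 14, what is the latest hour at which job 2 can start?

To finish by hour 14, job 5 (duration 1) must start no later than hour 13.
Job 3 feeds into job 5 (must start by hour 13, minus 1-hour gap → hour 12); so job 3 must finish by hour 12 and therefore start by hour 9.
Since job 3 (must start by hour 9) depends on it, job 2 must finish by hour 9. Backing off its 5-hour duration gives a latest start of hour 4.

4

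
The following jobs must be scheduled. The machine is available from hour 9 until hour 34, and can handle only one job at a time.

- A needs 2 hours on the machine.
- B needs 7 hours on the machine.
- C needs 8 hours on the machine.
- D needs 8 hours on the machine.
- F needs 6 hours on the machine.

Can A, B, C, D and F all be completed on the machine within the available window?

The machine window is 34 − 9 = 25 hours.
Running back to back, the jobs need 2 + 7 + 8 + 8 + 6 = 31 hours on the machine.
Since 31 > 25, they cannot all fit.

No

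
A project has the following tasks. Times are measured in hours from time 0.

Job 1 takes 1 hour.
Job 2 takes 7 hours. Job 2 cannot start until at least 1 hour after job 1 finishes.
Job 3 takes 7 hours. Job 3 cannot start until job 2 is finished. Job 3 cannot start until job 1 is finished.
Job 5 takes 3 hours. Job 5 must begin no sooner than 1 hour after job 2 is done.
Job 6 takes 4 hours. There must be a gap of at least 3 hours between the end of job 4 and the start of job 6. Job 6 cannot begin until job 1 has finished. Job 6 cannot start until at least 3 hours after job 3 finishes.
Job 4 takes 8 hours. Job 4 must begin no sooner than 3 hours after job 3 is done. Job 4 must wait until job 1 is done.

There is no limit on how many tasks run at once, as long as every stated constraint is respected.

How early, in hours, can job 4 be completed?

Job 1 can start immediately at hour 0; it finishes at hour 1.
Job 2 cannot begin until job 1 (finishes hour 1, plus 1-hour gap → hour 2). It runs from hour 2 to 2 + 7 = hour 9.
Job 3 cannot start until job 2 (finishes hour 9); job 1 (finishes hour 1). The controlling bound is hour 9, so job 3 finishes at 9 + 7 = hour 16.
Job 4 has to wait for job 3 (finishes hour 16, plus 3-hour gap → hour 19); job 1 (finishes hour 1). The latest of these is hour 19, so job 4 runs hour 19 to 19 + 8 = hour 27.

27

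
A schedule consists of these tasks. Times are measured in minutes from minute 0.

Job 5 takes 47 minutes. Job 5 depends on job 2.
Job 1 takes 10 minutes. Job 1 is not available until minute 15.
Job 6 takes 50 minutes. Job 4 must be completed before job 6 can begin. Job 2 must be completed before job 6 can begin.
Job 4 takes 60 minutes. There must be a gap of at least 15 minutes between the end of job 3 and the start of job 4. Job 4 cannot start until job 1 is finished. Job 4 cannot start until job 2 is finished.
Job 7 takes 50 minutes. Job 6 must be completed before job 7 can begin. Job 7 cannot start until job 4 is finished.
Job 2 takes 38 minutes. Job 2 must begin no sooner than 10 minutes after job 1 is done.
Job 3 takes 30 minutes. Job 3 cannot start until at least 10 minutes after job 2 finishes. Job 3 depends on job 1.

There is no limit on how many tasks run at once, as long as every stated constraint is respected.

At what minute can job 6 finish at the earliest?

238

Job 1 cannot begin until its own release at minute 15. It runs from minute 15 to 15 + 10 = minute 25.
Job 2 cannot begin until job 1 (finishes minute 25, plus 10-minute gap → minute 35). It runs from minute 35 to 35 + 38 = minute 73.
Job 3 has to wait for job 2 (finishes minute 73, plus 10-minute gap → minute 83); job 1 (finishes minute 25). The latest of these is minute 83, so job 3 runs minute 83 to 83 + 30 = minute 113.
Job 4 cannot start until job 3 (finishes minute 113, plus 15-minute gap → minute 128); job 1 (finishes minute 25); job 2 (finishes minute 73). The controlling bound is minute 128, so job 4 finishes at 128 + 60 = minute 188.
For job 6: job 4 (finishes minute 188); job 2 (finishes minute 73). Taking the maximum gives a start of minute 188, and it finishes at 188 + 50 = minute 238.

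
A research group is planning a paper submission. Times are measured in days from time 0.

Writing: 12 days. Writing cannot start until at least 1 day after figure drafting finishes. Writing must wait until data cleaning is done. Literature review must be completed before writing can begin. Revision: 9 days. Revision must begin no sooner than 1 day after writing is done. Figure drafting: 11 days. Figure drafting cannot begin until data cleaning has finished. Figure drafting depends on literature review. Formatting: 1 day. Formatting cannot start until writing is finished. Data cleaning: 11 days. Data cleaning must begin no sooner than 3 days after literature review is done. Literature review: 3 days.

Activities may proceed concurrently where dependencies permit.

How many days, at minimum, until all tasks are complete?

51

Literature review can start immediately at day 0; it finishes at day 3.
Data cleaning cannot begin until literature review (finishes day 3, plus 3-day gap → day 6). It runs from day 6 to 6 + 11 = day 17.
Figure drafting has to wait for data cleaning (finishes day 17); literature review (finishes day 3). The latest of these is day 17, so figure drafting runs day 17 to 17 + 11 = day 28.
Writing has to wait for figure drafting (finishes day 28, plus 1-day gap → day 29); data cleaning (finishes day 17); literature review (finishes day 3). The latest of these is day 29, so writing runs day 29 to 29 + 12 = day 41.
Formatting waits on writing (finishes day 41), so it starts at day 41 and finishes at 41 + 1 = day 42.
Revision cannot begin until writing (finishes day 41, plus 1-day gap → day 42). It runs from day 42 to 42 + 9 = day 51.
All tasks are finished once the last one completes. Finish times: Literature review at 3, Data cleaning at 17, Figure drafting at 28, Writing at 41, Revision at 51, Formatting at 42. The latest is day 51.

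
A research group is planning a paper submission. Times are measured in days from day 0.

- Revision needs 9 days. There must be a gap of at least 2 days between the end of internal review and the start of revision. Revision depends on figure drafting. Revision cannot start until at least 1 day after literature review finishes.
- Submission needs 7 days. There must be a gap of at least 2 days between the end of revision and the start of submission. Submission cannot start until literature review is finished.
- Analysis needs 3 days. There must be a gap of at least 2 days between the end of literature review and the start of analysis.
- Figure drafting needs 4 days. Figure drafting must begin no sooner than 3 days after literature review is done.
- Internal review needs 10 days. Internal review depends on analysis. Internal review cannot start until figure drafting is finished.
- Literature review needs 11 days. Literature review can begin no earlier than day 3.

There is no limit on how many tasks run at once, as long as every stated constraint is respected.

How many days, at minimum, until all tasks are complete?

Literature review waits on its own release at day 3, so it starts at day 3 and finishes at 3 + 11 = day 14.
After literature review (finishes day 14, plus 3-day gap → day 17), figure drafting can start at day 17 and finishes at day 21.
After literature review (finishes day 14, plus 2-day gap → day 16), analysis can start at day 16 and finishes at day 19.
Internal review cannot start until analysis (finishes day 19); figure drafting (finishes day 21). The controlling bound is day 21, so internal review finishes at 21 + 10 = day 31.
Revision has to wait for internal review (finishes day 31, plus 2-day gap → day 33); figure drafting (finishes day 21); literature review (finishes day 14, plus 1-day gap → day 15). The latest of these is day 33, so revision runs day 33 to 33 + 9 = day 42.
Submission has to wait for revision (finishes day 42, plus 2-day gap → day 44); literature review (finishes day 14). The latest of these is day 44, so submission runs day 44 to 44 + 7 = day 51.
All tasks are finished once the last one completes. Finish times: Literature review at 14, Analysis at 19, Figure drafting at 21, Internal review at 31, Revision at 42, Submission at 51. The latest is day 51.

51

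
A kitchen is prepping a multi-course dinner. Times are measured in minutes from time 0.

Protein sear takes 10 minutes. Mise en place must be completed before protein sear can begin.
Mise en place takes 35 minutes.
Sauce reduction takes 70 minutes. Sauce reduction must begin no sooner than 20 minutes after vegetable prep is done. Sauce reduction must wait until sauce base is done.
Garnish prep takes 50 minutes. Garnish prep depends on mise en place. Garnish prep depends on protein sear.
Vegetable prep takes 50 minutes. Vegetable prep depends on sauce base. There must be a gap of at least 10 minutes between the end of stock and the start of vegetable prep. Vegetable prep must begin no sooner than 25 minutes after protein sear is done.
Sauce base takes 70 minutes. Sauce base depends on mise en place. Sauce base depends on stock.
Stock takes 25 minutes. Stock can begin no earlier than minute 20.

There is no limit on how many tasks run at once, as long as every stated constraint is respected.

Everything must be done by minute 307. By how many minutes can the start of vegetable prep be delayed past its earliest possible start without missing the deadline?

52

Stock cannot begin until its own release at minute 20. It runs from minute 20 to 20 + 25 = minute 45.
Mise en place has no prerequisites, so it starts at minute 0 and finishes at minute 35.
Protein sear waits on mise en place (finishes minute 35), so it starts at minute 35 and finishes at 35 + 10 = minute 45.
Sauce base cannot start until mise en place (finishes minute 35); stock (finishes minute 45). The controlling bound is minute 45, so sauce base finishes at 45 + 70 = minute 115.
Vegetable prep cannot start until sauce base (finishes minute 115); stock (finishes minute 45, plus 10-minute gap → minute 55); protein sear (finishes minute 45, plus 25-minute gap → minute 70). The controlling bound is minute 115, so vegetable prep finishes at 115 + 50 = minute 165.

Working backward from the deadline:
To finish by minute 307, sauce reduction (duration 70) must start no later than minute 237.
Vegetable prep has to be done before sauce reduction (must start by minute 237, minus 20-minute gap → minute 217). That means finishing by minute 217, i.e. starting by 217 − 50 = minute 167.
So vegetable prep can start as early as minute 115 and as late as minute 167, giving 167 − 115 = 52 minutes of slack.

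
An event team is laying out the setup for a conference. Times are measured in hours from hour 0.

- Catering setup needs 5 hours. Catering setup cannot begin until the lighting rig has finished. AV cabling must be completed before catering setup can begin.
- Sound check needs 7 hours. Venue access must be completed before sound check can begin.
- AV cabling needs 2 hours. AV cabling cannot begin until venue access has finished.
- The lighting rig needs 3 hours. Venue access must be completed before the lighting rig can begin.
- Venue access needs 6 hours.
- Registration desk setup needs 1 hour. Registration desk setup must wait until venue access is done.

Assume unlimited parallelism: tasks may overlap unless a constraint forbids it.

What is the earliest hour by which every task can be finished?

14

Nothing blocks venue access, so it runs from hour 0 to hour 6.
Sound check cannot begin until venue access (finishes hour 6). It runs from hour 6 to 6 + 7 = hour 13.
After venue access (finishes hour 6), registration desk setup can start at hour 6 and finishes at hour 7.
After venue access (finishes hour 6), AV cabling can start at hour 6 and finishes at hour 8.
After venue access (finishes hour 6), the lighting rig can start at hour 6 and finishes at hour 9.
Catering setup has to wait for the lighting rig (finishes hour 9); AV cabling (finishes hour 8). The latest of these is hour 9, so catering setup runs hour 9 to 9 + 5 = hour 14.
All tasks are finished once the last one completes. Finish times: Venue access at 6, The lighting rig at 9, AV cabling at 8, Registration desk setup at 7, Catering setup at 14, Sound check at 13. The latest is hour 14.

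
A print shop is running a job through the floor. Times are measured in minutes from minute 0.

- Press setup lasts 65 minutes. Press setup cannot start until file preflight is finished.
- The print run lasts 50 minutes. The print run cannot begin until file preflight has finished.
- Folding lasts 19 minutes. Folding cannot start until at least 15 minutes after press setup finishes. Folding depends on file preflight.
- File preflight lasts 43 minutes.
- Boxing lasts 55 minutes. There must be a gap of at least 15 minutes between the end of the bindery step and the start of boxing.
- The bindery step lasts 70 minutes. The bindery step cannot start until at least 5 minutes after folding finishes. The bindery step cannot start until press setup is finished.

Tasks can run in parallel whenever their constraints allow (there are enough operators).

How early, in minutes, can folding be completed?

142

File preflight has no prerequisites, so it starts at minute 0 and finishes at minute 43.
Press setup cannot begin until file preflight (finishes minute 43). It runs from minute 43 to 43 + 65 = minute 108.
For folding: press setup (finishes minute 108, plus 15-minute gap → minute 123); file preflight (finishes minute 43). Taking the maximum gives a start of minute 123, and it finishes at 123 + 19 = minute 142.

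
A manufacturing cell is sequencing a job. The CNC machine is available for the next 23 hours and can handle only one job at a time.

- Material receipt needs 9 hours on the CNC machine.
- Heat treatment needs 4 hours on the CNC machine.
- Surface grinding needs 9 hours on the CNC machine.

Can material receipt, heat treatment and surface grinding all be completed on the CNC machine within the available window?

Running back to back, the jobs need 9 + 4 + 9 = 22 hours on the CNC machine.
Since 22 ≤ 23, they fit within the window.

Yes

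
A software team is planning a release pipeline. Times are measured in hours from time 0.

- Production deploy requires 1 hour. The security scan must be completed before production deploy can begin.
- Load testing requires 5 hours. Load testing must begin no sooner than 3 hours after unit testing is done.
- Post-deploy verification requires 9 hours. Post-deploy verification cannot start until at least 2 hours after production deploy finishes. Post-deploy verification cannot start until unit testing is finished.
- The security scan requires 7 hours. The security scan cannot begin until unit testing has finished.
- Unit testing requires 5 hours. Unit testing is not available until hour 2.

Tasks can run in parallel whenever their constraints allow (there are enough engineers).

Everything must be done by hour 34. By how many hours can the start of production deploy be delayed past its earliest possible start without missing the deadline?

8

After its own release at hour 2, unit testing can start at hour 2 and finishes at hour 7.
After unit testing (finishes hour 7), the security scan can start at hour 7 and finishes at hour 14.
Production deploy cannot begin until the security scan (finishes hour 14). It runs from hour 14 to 14 + 1 = hour 15.

Working backward from the deadline:
Post-deploy verification has no dependents, so it just needs to finish by hour 34. Starting by 34 − 9 = hour 25 achieves that.
Production deploy has to be done before post-deploy verification (must start by hour 25, minus 2-hour gap → hour 23). That means finishing by hour 23, i.e. starting by 23 − 1 = hour 22.
So production deploy can start as early as hour 14 and as late as hour 22, giving 22 − 14 = 8 hours of slack.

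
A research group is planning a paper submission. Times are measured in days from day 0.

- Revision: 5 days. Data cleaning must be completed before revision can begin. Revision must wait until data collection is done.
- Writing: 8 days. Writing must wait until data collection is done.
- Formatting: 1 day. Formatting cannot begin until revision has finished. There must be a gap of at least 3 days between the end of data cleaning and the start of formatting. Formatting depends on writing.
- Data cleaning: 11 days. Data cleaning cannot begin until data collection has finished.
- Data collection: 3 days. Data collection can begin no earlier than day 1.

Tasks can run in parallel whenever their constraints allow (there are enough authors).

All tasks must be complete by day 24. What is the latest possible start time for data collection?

Formatting must finish by day 24; it takes 1 day, so it must start by 24 − 1 = day 23.
Revision must finish before formatting (must start by day 23). With a 5-day duration, revision must start by 23 − 5 = day 18.
For data cleaning: revision (must start by day 18); formatting (must start by day 23, minus 3-day gap → day 20). The most restrictive is day 18; with an 11-day duration, data cleaning must start by day 7.
Since formatting (must start by day 23) depends on it, writing must finish by day 23. Backing off its 8-day duration gives a latest start of day 15.
Data collection must finish in time for data cleaning (must start by day 7); writing (must start by day 15); revision (must start by day 18). The tightest is day 7, so data collection must start by 7 − 3 = day 4.

4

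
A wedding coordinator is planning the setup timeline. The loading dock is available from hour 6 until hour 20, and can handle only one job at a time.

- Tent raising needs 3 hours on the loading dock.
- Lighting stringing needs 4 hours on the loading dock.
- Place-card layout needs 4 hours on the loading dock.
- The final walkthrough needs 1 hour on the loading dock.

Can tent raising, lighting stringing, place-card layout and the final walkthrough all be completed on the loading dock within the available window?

Yes

The loading dock window is 20 − 6 = 14 hours.
Running back to back, the jobs need 3 + 4 + 4 + 1 = 12 hours on the loading dock.
Since 12 ≤ 14, they fit within the window.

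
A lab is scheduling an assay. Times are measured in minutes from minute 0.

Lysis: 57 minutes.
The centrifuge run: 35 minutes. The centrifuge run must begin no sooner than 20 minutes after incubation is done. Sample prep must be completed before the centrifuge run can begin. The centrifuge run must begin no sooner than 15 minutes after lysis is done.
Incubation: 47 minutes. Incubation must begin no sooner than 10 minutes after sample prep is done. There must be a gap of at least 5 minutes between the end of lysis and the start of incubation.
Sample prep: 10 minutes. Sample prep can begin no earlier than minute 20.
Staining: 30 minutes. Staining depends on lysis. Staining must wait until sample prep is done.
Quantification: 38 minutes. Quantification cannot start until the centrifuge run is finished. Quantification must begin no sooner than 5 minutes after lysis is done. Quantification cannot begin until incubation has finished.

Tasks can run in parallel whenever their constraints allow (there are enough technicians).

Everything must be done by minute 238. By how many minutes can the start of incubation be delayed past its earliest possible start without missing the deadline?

Lysis has no prerequisites, so it starts at minute 0 and finishes at minute 57.
Sample prep cannot begin until its own release at minute 20. It runs from minute 20 to 20 + 10 = minute 30.
For incubation: sample prep (finishes minute 30, plus 10-minute gap → minute 40); lysis (finishes minute 57, plus 5-minute gap → minute 62). Taking the maximum gives a start of minute 62, and it finishes at 62 + 47 = minute 109.

Working backward from the deadline:
To finish by minute 238, quantification (duration 38) must start no later than minute 200.
The centrifuge run must finish before quantification (must start by minute 200). With a 35-minute duration, the centrifuge run must start by 200 − 35 = minute 165.
Incubation must finish in time for the centrifuge run (must start by minute 165, minus 20-minute gap → minute 145); quantification (must start by minute 200). The tightest is minute 145, so incubation must start by 145 − 47 = minute 98.
So incubation can start as early as minute 62 and as late as minute 98, giving 98 − 62 = 36 minutes of slack.

36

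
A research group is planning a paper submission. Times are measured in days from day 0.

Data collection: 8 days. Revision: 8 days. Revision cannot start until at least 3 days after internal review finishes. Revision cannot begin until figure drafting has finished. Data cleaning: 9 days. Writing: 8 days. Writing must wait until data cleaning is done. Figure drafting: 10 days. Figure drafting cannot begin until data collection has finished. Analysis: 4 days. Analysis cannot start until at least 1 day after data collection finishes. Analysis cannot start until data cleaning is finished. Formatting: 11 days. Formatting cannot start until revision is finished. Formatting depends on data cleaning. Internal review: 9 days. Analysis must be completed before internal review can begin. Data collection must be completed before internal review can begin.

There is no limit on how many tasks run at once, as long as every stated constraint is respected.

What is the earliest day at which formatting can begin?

Data cleaning has no prerequisites, so it starts at day 0 and finishes at day 9.
Data collection can start immediately at day 0; it finishes at day 8.
Figure drafting waits on data collection (finishes day 8), so it starts at day 8 and finishes at 8 + 10 = day 18.
Analysis cannot start until data collection (finishes day 8, plus 1-day gap → day 9); data cleaning (finishes day 9). The controlling bound is day 9, so analysis finishes at 9 + 4 = day 13.
For internal review: analysis (finishes day 13); data collection (finishes day 8). Taking the maximum gives a start of day 13, and it finishes at 13 + 9 = day 22.
Revision needs all of internal review (finishes day 22, plus 3-day gap → day 25); figure drafting (finishes day 18). That puts its earliest start at day 25; it finishes at 25 + 8 = day 33.
Formatting waits on revision (finishes day 33); data cleaning (finishes day 9). The latest of these is day 33, which is the earliest formatting can start.

33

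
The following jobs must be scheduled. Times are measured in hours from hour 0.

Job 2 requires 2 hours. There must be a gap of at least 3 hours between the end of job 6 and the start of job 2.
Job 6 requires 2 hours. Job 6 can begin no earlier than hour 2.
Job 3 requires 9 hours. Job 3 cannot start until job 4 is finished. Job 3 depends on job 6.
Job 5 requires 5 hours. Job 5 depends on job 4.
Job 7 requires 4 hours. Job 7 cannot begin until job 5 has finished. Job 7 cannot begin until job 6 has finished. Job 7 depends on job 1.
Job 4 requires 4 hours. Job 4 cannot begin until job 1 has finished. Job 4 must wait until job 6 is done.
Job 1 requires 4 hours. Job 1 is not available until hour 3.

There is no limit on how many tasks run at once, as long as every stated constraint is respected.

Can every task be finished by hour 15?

No

Job 6 cannot begin until its own release at hour 2. It runs from hour 2 to 2 + 2 = hour 4.
After job 6 (finishes hour 4, plus 3-hour gap → hour 7), job 2 can start at hour 7 and finishes at hour 9.
After its own release at hour 3, job 1 can start at hour 3 and finishes at hour 7.
Job 4 has to wait for job 1 (finishes hour 7); job 6 (finishes hour 4). The latest of these is hour 7, so job 4 runs hour 7 to 7 + 4 = hour 11.
Job 5 waits on job 4 (finishes hour 11), so it starts at hour 11 and finishes at 11 + 5 = hour 16.
Job 7 needs all of job 5 (finishes hour 16); job 6 (finishes hour 4); job 1 (finishes hour 7). That puts its earliest start at hour 16; it finishes at 16 + 4 = hour 20.
For job 3: job 4 (finishes hour 11); job 6 (finishes hour 4). Taking the maximum gives a start of hour 11, and it finishes at 11 + 9 = hour 20.
The earliest everything can be done is hour 20, which is after the deadline of 15, so it is not possible.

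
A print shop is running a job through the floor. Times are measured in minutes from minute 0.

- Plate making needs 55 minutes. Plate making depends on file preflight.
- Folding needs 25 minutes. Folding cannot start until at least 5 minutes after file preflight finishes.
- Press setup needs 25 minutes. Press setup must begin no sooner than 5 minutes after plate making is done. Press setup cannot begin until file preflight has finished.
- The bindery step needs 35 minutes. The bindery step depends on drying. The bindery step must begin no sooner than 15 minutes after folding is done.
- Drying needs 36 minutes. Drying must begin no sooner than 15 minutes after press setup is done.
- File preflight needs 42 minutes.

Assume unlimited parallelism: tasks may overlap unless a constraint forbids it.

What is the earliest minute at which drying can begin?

File preflight has no prerequisites, so it starts at minute 0 and finishes at minute 42.
Plate making waits on file preflight (finishes minute 42), so it starts at minute 42 and finishes at 42 + 55 = minute 97.
Press setup cannot start until plate making (finishes minute 97, plus 5-minute gap → minute 102); file preflight (finishes minute 42). The controlling bound is minute 102, so press setup finishes at 102 + 25 = minute 127.
Drying waits on press setup (finishes minute 127, plus 15-minute gap → minute 142), so the earliest it can start is minute 142.

142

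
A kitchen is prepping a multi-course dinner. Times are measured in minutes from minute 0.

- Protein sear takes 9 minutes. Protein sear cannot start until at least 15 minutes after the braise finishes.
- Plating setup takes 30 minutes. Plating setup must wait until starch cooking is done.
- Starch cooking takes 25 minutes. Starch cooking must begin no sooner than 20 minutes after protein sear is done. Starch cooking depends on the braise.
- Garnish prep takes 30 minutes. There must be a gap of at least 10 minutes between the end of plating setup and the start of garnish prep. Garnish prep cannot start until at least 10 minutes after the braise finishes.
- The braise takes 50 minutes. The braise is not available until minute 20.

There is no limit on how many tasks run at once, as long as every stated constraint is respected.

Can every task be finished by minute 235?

After its own release at minute 20, the braise can start at minute 20 and finishes at minute 70.
Protein sear cannot begin until the braise (finishes minute 70, plus 15-minute gap → minute 85). It runs from minute 85 to 85 + 9 = minute 94.
Starch cooking has to wait for protein sear (finishes minute 94, plus 20-minute gap → minute 114); the braise (finishes minute 70). The latest of these is minute 114, so starch cooking runs minute 114 to 114 + 25 = minute 139.
Plating setup waits on starch cooking (finishes minute 139), so it starts at minute 139 and finishes at 139 + 30 = minute 169.
For garnish prep: plating setup (finishes minute 169, plus 10-minute gap → minute 179); the braise (finishes minute 70, plus 10-minute gap → minute 80). Taking the maximum gives a start of minute 179, and it finishes at 179 + 30 = minute 209.
Every task is finished by minute 209, which is no later than the deadline of 235, so the schedule is feasible.

Yes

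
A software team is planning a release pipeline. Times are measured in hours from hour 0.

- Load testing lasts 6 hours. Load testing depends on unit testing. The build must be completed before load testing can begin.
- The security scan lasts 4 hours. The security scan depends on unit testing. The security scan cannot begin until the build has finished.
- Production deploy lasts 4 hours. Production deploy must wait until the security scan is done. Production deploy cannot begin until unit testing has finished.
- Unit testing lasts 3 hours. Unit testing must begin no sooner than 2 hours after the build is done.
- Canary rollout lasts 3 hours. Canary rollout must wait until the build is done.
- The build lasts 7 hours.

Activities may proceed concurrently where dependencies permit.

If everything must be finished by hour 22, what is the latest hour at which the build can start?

Nothing follows production deploy; the deadline of hour 22 is its only limit. It must start by 22 − 4 = hour 18.
The security scan must finish before production deploy (must start by hour 18). With a 4-hour duration, the security scan must start by 18 − 4 = hour 14.
To finish by hour 22, load testing (duration 6) must start no later than hour 16.
Unit testing feeds the security scan (must start by hour 14); load testing (must start by hour 16); production deploy (must start by hour 18). Taking the minimum, unit testing must finish by hour 14 and start by 14 − 3 = hour 11.
Canary rollout has no dependents, so it just needs to finish by hour 22. Starting by 22 − 3 = hour 19 achieves that.
For the build: unit testing (must start by hour 11, minus 2-hour gap → hour 9); the security scan (must start by hour 14); canary rollout (must start by hour 19); load testing (must start by hour 16). The most restrictive is hour 9; with a 7-hour duration, the build must start by hour 2.

2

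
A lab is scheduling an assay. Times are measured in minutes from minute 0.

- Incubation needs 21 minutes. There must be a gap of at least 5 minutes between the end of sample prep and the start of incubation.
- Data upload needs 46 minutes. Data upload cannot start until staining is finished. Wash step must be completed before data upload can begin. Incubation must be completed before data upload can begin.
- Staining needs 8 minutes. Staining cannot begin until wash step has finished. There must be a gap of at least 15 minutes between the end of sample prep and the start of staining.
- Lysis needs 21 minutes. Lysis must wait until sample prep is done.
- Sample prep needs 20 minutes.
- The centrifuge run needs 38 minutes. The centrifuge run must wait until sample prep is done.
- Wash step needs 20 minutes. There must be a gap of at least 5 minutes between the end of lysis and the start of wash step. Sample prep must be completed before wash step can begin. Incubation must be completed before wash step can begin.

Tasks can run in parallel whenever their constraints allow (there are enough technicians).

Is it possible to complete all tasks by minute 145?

Yes

Sample prep can start immediately at minute 0; it finishes at minute 20.
After sample prep (finishes minute 20), the centrifuge run can start at minute 20 and finishes at minute 58.
After sample prep (finishes minute 20, plus 5-minute gap → minute 25), incubation can start at minute 25 and finishes at minute 46.
Lysis cannot begin until sample prep (finishes minute 20). It runs from minute 20 to 20 + 21 = minute 41.
Wash step needs all of lysis (finishes minute 41, plus 5-minute gap → minute 46); sample prep (finishes minute 20); incubation (finishes minute 46). That puts its earliest start at minute 46; it finishes at 46 + 20 = minute 66.
Staining needs all of wash step (finishes minute 66); sample prep (finishes minute 20, plus 15-minute gap → minute 35). That puts its earliest start at minute 66; it finishes at 66 + 8 = minute 74.
Data upload cannot start until staining (finishes minute 74); wash step (finishes minute 66); incubation (finishes minute 46). The controlling bound is minute 74, so data upload finishes at 74 + 46 = minute 120.
Every task is finished by minute 120, which is no later than the deadline of 145, so the schedule is feasible.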